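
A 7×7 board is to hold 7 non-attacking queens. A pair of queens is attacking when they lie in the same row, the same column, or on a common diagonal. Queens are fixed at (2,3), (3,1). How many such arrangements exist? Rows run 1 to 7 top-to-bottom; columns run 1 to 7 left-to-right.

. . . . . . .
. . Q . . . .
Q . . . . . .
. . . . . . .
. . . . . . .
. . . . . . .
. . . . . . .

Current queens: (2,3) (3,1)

Branch on row 1: col 5 → 1; col 6 → 1; col 7 → 0.
Sum: 1 + 1 + 0 = 2.

2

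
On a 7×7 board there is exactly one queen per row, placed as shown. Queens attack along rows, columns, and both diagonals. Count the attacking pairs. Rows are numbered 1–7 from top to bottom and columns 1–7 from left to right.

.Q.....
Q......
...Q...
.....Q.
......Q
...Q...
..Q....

Same column: (3,4)–(6,4) (column 4).
Same diagonal: (1,2)–(2,1) (|1−2| = |2−1| = 1); (1,2)–(3,4) (|1−3| = |2−4| = 2); (4,6)–(5,7) (|4−5| = |6−7| = 1); (4,6)–(6,4) (|4−6| = |6−4| = 2); (4,6)–(7,3) (|4−7| = |6−3| = 3); (6,4)–(7,3) (|6−7| = |4−3| = 1).
Total attacking pairs: 7.

7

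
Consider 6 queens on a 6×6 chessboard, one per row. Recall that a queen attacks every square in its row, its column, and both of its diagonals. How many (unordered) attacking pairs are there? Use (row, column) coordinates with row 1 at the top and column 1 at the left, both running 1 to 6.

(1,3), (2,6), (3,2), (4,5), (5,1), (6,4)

All columns are distinct and no two queens satisfy |Δrow| = |Δcol|, so no pair attacks.

0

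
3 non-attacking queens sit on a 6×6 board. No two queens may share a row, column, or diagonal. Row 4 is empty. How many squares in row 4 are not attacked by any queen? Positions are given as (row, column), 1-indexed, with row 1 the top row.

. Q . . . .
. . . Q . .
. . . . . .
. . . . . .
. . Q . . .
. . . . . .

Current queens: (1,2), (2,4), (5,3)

(1,2) attacks row 4 at column 2 and diagonals 5.
(2,4) attacks row 4 at column 4 and diagonals 2, 6.
(5,3) attacks row 4 at column 3 and diagonals 2, 4.
Attacked columns: {2, 3, 4, 5, 6}. Safe: {1}.

1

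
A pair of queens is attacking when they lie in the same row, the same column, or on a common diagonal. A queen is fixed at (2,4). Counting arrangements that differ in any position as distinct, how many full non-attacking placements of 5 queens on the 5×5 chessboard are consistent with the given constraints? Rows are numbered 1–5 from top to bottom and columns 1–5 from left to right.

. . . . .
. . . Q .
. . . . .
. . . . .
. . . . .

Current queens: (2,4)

2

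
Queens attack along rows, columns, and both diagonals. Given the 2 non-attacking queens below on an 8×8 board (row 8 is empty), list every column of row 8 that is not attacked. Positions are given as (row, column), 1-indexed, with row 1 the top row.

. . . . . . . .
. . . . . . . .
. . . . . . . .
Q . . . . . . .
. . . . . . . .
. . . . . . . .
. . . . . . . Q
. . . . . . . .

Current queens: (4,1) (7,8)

columns 2, 3, 4, 6

(4,1) attacks row 8 at column 1 and diagonals 5.
(7,8) attacks row 8 at column 8 and diagonals 7.
Attacked columns: {1, 5, 7, 8}. Safe: {2, 3, 4, 6}.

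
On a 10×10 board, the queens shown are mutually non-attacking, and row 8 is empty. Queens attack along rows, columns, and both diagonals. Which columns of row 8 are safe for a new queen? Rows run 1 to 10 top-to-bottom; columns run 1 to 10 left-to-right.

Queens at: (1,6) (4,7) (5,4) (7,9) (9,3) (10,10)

(1,6) attacks row 8 at column 6.
(4,7) attacks row 8 at column 7 and diagonals 3.
(5,4) attacks row 8 at column 4 and diagonals 1, 7.
(7,9) attacks row 8 at column 9 and diagonals 8, 10.
(9,3) attacks row 8 at column 3 and diagonals 2, 4.
(10,10) attacks row 8 at column 10 and diagonals 8.
Attacked columns: {1, 2, 3, 4, 6, 7, 8, 9, 10}. Safe: {5}.

columns 5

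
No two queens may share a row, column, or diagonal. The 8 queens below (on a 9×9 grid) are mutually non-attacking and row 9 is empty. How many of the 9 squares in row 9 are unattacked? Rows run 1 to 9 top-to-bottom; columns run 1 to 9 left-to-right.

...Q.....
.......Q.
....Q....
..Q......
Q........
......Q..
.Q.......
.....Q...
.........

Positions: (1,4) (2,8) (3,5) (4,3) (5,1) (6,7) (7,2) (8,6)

1

(1,4) attacks row 9 at column 4.
(2,8) attacks row 9 at column 8 and diagonals 1.
(3,5) attacks row 9 at column 5.
(4,3) attacks row 9 at column 3 and diagonals 8.
(5,1) attacks row 9 at column 1 and diagonals 5.
(6,7) attacks row 9 at column 7 and diagonals 4.
(7,2) attacks row 9 at column 2 and diagonals 4.
(8,6) attacks row 9 at column 6 and diagonals 5, 7.
Attacked columns: {1, 2, 3, 4, 5, 6, 7, 8}. Safe: {9}.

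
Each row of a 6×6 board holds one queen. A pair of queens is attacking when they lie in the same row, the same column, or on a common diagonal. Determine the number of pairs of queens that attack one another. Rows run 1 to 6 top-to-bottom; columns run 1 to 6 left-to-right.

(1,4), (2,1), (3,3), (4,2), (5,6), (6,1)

Same column: (2,1)–(6,1) (column 1).
Same diagonal: (3,3)–(4,2) (|3−4| = |3−2| = 1).
Total attacking pairs: 2.

2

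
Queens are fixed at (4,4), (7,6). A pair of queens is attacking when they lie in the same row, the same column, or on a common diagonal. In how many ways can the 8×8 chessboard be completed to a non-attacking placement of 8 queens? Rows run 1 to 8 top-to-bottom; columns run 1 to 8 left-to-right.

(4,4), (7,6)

3

Branch on row 1: col 2 → 1; col 3 → 0; col 5 → 2; col 8 → 0.
Sum: 1 + 0 + 2 + 0 = 3.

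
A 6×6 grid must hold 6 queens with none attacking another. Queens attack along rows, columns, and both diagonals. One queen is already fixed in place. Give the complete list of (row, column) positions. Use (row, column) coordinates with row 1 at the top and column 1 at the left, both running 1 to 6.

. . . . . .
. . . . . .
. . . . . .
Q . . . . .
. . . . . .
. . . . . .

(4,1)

(1,2) (2,4) (3,6) (4,1) (5,3) (6,5)

Row 1: attacked by (4,1)→{1,4}. Safe: 2, 3, 5, 6. Place at column 2.
Row 2: attacked by (1,2)→{1,2,3}; (4,1)→{1,3}. Safe: 4, 5, 6. Place at column 4.
Row 3: attacked by (1,2)→{2,4}; (2,4)→{3,4,5}; (4,1)→{1,2}. Safe: 6. Place at column 6.
Row 5: attacked by (1,2)→{2,6}; (2,4)→{1,4}; (3,6)→{4,6}; (4,1)→{1,2}. Safe: 3, 5. Place at column 3.
Row 6: attacked by (1,2)→{2}; (2,4)→{4}; (3,6)→{3,6}; (4,1)→{1,3}; (5,3)→{2,3,4}. Safe: 5. Place at column 5.
Columns [2, 4, 6, 1, 3, 5], r−c [-1, -2, -3, 3, 2, 1], r+c [3, 6, 9, 5, 8, 11] are all distinct, so no two queens attack.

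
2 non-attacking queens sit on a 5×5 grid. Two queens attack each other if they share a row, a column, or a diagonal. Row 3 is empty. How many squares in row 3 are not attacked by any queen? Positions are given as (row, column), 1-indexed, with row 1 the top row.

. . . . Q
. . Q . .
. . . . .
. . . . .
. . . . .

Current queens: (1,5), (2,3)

(1,5) attacks row 3 at column 5 and diagonals 3.
(2,3) attacks row 3 at column 3 and diagonals 2, 4.
Attacked columns: {2, 3, 4, 5}. Safe: {1}.

1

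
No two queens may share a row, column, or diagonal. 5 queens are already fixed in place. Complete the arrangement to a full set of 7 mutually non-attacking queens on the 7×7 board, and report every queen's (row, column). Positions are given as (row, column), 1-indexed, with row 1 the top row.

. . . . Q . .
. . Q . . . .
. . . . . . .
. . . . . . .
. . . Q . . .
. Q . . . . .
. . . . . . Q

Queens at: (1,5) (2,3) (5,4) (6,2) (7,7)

Row 3: attacked by (1,5)→{3,5,7}; (2,3)→{2,3,4}; (5,4)→{2,4,6}; (6,2)→{2,5}; (7,7)→{3,7}. Safe: 1. Place at column 1.
Row 4: attacked by (1,5)→{2,5}; (2,3)→{1,3,5}; (3,1)→{1,2}; (5,4)→{3,4,5}; (6,2)→{2,4}; (7,7)→{4,7}. Safe: 6. Place at column 6.
Columns [5, 3, 1, 6, 4, 2, 7], r−c [-4, -1, 2, -2, 1, 4, 0], r+c [6, 5, 4, 10, 9, 8, 14] are all distinct, so no two queens attack.

(1,5) (2,3) (3,1) (4,6) (5,4) (6,2) (7,7)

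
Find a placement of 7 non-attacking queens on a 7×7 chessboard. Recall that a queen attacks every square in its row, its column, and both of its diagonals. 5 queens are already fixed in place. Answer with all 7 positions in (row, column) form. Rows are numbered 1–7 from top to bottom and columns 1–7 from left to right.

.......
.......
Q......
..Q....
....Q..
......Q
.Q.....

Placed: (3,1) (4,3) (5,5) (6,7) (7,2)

(1,4) (2,6) (3,1) (4,3) (5,5) (6,7) (7,2)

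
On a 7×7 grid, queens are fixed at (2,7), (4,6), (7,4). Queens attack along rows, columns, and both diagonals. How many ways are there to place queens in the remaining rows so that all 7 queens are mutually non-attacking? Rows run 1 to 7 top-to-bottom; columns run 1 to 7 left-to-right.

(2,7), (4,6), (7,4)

Branch on row 1: col 1 → 0; col 2 → 0; col 5 → 1.
Sum: 0 + 0 + 1 = 1.

1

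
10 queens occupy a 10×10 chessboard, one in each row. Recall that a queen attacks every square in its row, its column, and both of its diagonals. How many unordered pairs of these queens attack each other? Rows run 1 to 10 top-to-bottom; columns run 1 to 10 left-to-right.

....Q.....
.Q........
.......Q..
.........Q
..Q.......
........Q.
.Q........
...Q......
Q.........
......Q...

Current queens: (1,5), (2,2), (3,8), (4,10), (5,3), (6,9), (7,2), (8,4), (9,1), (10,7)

Same column: (2,2)–(7,2) (column 2).
Total attacking pairs: 1.

1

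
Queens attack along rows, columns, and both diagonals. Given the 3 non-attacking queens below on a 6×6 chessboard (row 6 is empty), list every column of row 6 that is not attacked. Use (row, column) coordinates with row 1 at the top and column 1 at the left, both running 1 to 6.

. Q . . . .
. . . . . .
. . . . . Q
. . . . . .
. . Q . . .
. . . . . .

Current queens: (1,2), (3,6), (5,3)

(1,2) attacks row 6 at column 2.
(3,6) attacks row 6 at column 6 and diagonals 3.
(5,3) attacks row 6 at column 3 and diagonals 2, 4.
Attacked columns: {2, 3, 4, 6}. Safe: {1, 5}.

columns 1, 5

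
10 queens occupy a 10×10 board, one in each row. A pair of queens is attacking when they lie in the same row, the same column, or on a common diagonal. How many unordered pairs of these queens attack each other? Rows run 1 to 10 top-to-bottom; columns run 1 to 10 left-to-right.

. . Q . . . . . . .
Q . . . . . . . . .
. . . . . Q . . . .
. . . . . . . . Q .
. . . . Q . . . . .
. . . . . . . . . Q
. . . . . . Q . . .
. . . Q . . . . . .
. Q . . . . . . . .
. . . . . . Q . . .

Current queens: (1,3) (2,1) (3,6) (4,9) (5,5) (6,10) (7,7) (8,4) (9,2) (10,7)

2

Same column: (7,7)–(10,7) (column 7).
Same diagonal: (5,5)–(7,7) (|5−7| = |5−7| = 2).
Total attacking pairs: 2.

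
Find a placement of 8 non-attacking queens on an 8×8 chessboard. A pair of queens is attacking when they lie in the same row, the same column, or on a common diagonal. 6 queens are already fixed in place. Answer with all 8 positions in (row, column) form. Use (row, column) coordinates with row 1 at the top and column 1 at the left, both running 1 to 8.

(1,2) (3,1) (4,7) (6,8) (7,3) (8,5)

(1,2) (2,6) (3,1) (4,7) (5,4) (6,8) (7,3) (8,5)

Row 2: attacked by (1,2)→{1,2,3}; (3,1)→{1,2}; (4,7)→{5,7}; (6,8)→{4,8}; (7,3)→{3,8}; (8,5)→{5}. Safe: 6. Place at column 6.
Row 5: attacked by (1,2)→{2,6}; (2,6)→{3,6}; (3,1)→{1,3}; (4,7)→{6,7,8}; (6,8)→{7,8}; (7,3)→{1,3,5}; (8,5)→{2,5,8}. Safe: 4. Place at column 4.
Columns [2, 6, 1, 7, 4, 8, 3, 5], r−c [-1, -4, 2, -3, 1, -2, 4, 3], r+c [3, 8, 4, 11, 9, 14, 10, 13] are all distinct, so no two queens attack.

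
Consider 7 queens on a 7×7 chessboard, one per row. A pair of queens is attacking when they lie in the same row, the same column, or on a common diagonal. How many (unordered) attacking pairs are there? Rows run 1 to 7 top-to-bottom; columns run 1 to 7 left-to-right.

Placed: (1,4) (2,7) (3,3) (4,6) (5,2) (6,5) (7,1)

All columns are distinct and no two queens satisfy |Δrow| = |Δcol|, so no pair attacks.

0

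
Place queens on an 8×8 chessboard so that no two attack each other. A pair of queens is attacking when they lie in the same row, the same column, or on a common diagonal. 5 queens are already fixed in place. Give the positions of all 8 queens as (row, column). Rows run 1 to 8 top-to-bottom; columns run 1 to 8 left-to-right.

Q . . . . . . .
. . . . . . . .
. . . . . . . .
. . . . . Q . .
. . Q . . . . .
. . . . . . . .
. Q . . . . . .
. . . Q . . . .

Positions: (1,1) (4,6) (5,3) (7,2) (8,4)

Row 2: attacked by (1,1)→{1,2}; (4,6)→{4,6,8}; (5,3)→{3,6}; (7,2)→{2,7}; (8,4)→{4}. Safe: 5. Place at column 5.
Row 3: attacked by (1,1)→{1,3}; (2,5)→{4,5,6}; (4,6)→{5,6,7}; (5,3)→{1,3,5}; (7,2)→{2,6}; (8,4)→{4}. Safe: 8. Place at column 8.
Row 6: attacked by (1,1)→{1,6}; (2,5)→{1,5}; (3,8)→{5,8}; (4,6)→{4,6,8}; (5,3)→{2,3,4}; (7,2)→{1,2,3}; (8,4)→{2,4,6}. Safe: 7. Place at column 7.
Columns [1, 5, 8, 6, 3, 7, 2, 4], r−c [0, -3, -5, -2, 2, -1, 5, 4], r+c [2, 7, 11, 10, 8, 13, 9, 12] are all distinct, so no two queens attack.

(1,1) (2,5) (3,8) (4,6) (5,3) (6,7) (7,2) (8,4)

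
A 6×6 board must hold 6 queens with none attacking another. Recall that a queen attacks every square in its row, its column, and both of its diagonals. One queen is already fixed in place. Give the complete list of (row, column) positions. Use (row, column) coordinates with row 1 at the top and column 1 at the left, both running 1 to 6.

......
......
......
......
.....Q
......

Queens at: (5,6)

Row 1: attacked by (5,6)→{2,6}. Safe: 1, 3, 4, 5. Place at column 4.
Row 2: attacked by (1,4)→{3,4,5}; (5,6)→{3,6}. Safe: 1, 2. Place at column 1.
Row 3: attacked by (1,4)→{2,4,6}; (2,1)→{1,2}; (5,6)→{4,6}. Safe: 3, 5. Place at column 5.
Row 4: attacked by (1,4)→{1,4}; (2,1)→{1,3}; (3,5)→{4,5,6}; (5,6)→{5,6}. Safe: 2. Place at column 2.
Row 6: attacked by (1,4)→{4}; (2,1)→{1,5}; (3,5)→{2,5}; (4,2)→{2,4}; (5,6)→{5,6}. Safe: 3. Place at column 3.
Columns [4, 1, 5, 2, 6, 3], r−c [-3, 1, -2, 2, -1, 3], r+c [5, 3, 8, 6, 11, 9] are all distinct, so no two queens attack.

(1,4) (2,1) (3,5) (4,2) (5,6) (6,3)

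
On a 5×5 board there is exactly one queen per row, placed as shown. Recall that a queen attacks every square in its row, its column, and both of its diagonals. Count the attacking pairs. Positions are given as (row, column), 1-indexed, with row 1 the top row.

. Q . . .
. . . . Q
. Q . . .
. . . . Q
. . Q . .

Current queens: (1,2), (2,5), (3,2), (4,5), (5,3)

Same column: (1,2)–(3,2) (column 2); (2,5)–(4,5) (column 5).
Same diagonal: (1,2)–(4,5) (|1−4| = |2−5| = 3).
Total attacking pairs: 3.

3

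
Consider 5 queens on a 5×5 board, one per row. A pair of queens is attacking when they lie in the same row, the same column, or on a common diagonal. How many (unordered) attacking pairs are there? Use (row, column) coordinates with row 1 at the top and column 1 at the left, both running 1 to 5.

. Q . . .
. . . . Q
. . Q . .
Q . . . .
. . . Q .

All columns are distinct and no two queens satisfy |Δrow| = |Δcol|, so no pair attacks.

0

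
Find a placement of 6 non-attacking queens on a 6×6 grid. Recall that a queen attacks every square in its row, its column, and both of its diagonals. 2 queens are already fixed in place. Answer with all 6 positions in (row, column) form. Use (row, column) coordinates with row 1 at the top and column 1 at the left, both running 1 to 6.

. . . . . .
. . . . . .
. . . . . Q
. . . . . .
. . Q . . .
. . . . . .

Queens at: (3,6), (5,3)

Row 1: attacked by (3,6)→{4,6}; (5,3)→{3}. Safe: 1, 2, 5. Place at column 2.
Row 2: attacked by (1,2)→{1,2,3}; (3,6)→{5,6}; (5,3)→{3,6}. Safe: 4. Place at column 4.
Row 4: attacked by (1,2)→{2,5}; (2,4)→{2,4,6}; (3,6)→{5,6}; (5,3)→{2,3,4}. Safe: 1. Place at column 1.
Row 6: attacked by (1,2)→{2}; (2,4)→{4}; (3,6)→{3,6}; (4,1)→{1,3}; (5,3)→{2,3,4}. Safe: 5. Place at column 5.
Columns [2, 4, 6, 1, 3, 5], r−c [-1, -2, -3, 3, 2, 1], r+c [3, 6, 9, 5, 8, 11] are all distinct, so no two queens attack.

(1,2) (2,4) (3,6) (4,1) (5,3) (6,5)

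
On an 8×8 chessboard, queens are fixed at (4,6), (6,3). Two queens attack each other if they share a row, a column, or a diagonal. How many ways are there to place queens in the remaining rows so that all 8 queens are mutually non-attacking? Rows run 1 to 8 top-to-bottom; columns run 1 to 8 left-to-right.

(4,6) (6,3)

Branch on row 1: col 1 → 0; col 2 → 0; col 4 → 1; col 5 → 1; col 7 → 0.
Sum: 0 + 0 + 1 + 1 + 0 = 2.

2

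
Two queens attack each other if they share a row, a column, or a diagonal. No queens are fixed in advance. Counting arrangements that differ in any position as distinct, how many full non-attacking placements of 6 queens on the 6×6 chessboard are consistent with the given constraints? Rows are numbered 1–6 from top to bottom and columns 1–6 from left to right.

Branch on row 1: col 1 → 0; col 2 → 1; col 3 → 1; col 4 → 1; col 5 → 1; col 6 → 0.
Sum: 0 + 1 + 1 + 1 + 1 + 0 = 4.
(This is the classic 6-queens count.)

4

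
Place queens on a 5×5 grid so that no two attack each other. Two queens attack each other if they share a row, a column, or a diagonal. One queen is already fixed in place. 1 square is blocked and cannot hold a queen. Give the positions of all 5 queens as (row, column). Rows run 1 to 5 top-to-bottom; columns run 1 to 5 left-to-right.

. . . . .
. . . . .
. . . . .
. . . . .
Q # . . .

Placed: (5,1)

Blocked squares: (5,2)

(1,3) (2,5) (3,2) (4,4) (5,1)

Row 1: attacked by (5,1)→{1,5}. Safe: 2, 3, 4. Place at column 3.
Row 2: attacked by (1,3)→{2,3,4}; (5,1)→{1,4}. Safe: 5. Place at column 5.
Row 3: attacked by (1,3)→{1,3,5}; (2,5)→{4,5}; (5,1)→{1,3}. Safe: 2. Place at column 2.
Row 4: attacked by (1,3)→{3}; (2,5)→{3,5}; (3,2)→{1,2,3}; (5,1)→{1,2}. Safe: 4. Place at column 4.
Columns [3, 5, 2, 4, 1], r−c [-2, -3, 1, 0, 4], r+c [4, 7, 5, 8, 6] are all distinct, so no two queens attack.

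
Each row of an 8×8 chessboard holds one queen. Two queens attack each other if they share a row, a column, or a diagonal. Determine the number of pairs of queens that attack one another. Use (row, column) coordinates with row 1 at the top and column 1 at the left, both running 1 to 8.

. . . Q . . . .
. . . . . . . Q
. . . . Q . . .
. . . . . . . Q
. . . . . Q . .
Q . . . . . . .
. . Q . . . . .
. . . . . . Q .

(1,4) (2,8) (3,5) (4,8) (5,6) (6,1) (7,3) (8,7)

Same column: (2,8)–(4,8) (column 8).
Same diagonal: (2,8)–(7,3) (|2−7| = |8−3| = 5).
Total attacking pairs: 2.

2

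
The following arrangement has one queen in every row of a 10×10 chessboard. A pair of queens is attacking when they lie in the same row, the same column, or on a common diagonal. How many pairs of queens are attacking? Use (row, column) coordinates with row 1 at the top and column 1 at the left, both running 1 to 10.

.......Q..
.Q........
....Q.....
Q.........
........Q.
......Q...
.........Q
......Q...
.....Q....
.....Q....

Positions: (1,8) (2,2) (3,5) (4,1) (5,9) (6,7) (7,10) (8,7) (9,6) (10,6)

4

Same column: (6,7)–(8,7) (column 7); (9,6)–(10,6) (column 6).
Same diagonal: (4,1)–(9,6) (|4−9| = |1−6| = 5); (8,7)–(9,6) (|8−9| = |7−6| = 1).
Total attacking pairs: 4.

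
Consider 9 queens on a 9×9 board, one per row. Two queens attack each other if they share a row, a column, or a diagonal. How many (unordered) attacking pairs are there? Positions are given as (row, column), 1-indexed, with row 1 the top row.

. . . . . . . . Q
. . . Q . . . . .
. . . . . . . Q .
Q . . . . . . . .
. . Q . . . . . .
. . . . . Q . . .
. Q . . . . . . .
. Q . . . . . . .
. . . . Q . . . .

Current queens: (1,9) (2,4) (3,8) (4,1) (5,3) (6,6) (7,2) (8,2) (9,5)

2

Same column: (7,2)–(8,2) (column 2).
Same diagonal: (1,9)–(8,2) (|1−8| = |9−2| = 7).
Total attacking pairs: 2.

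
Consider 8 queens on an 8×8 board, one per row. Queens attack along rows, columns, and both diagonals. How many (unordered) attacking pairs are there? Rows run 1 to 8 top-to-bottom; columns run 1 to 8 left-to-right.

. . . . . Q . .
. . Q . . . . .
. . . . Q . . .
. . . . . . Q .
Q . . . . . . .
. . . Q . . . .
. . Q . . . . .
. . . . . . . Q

Same column: (2,3)–(7,3) (column 3).
Same diagonal: (5,1)–(7,3) (|5−7| = |1−3| = 2); (6,4)–(7,3) (|6−7| = |4−3| = 1).
Total attacking pairs: 3.

3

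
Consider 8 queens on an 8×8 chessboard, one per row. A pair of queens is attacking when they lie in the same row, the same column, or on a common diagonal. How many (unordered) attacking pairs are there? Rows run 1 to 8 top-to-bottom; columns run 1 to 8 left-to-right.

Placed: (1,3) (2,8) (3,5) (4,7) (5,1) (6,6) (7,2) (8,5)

Same column: (3,5)–(8,5) (column 5).
Same diagonal: (1,3)–(3,5) (|1−3| = |3−5| = 2).
Total attacking pairs: 2.

2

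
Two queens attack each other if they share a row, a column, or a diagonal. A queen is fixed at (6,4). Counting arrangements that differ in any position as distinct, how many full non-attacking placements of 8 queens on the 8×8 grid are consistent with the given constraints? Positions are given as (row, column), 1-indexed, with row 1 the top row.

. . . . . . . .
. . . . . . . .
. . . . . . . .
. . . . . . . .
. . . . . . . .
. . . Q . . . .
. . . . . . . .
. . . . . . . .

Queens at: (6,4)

12

Branch on row 1: col 1 → 2; col 2 → 2; col 3 → 3; col 5 → 1; col 6 → 2; col 7 → 2; col 8 → 0.
Sum: 2 + 2 + 3 + 1 + 2 + 2 + 0 = 12.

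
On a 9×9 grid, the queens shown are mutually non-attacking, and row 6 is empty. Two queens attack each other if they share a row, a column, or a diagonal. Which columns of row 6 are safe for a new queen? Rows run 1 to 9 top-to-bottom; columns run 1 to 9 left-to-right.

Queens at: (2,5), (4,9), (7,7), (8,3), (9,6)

(2,5) attacks row 6 at column 5 and diagonals 1, 9.
(4,9) attacks row 6 at column 9 and diagonals 7.
(7,7) attacks row 6 at column 7 and diagonals 6, 8.
(8,3) attacks row 6 at column 3 and diagonals 1, 5.
(9,6) attacks row 6 at column 6 and diagonals 3, 9.
Attacked columns: {1, 3, 5, 6, 7, 8, 9}. Safe: {2, 4}.

columns 2, 4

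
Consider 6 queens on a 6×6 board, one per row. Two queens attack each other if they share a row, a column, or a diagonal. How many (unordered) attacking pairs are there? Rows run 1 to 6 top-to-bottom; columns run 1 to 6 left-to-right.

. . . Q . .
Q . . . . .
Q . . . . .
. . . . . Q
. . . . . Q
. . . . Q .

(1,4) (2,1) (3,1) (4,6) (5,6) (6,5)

4

Same column: (2,1)–(3,1) (column 1); (4,6)–(5,6) (column 6).
Same diagonal: (2,1)–(6,5) (|2−6| = |1−5| = 4); (5,6)–(6,5) (|5−6| = |6−5| = 1).
Total attacking pairs: 4.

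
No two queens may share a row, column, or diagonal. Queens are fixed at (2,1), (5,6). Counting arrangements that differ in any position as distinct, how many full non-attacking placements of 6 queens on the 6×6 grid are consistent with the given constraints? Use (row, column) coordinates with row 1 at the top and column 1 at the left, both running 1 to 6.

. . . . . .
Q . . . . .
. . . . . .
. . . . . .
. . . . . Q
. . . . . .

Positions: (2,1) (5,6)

1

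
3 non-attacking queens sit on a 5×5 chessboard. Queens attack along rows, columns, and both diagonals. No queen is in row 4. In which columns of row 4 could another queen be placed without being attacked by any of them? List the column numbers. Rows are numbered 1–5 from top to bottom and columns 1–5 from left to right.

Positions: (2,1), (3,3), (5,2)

columns 5

(2,1) attacks row 4 at column 1 and diagonals 3.
(3,3) attacks row 4 at column 3 and diagonals 2, 4.
(5,2) attacks row 4 at column 2 and diagonals 1, 3.
Attacked columns: {1, 2, 3, 4}. Safe: {5}.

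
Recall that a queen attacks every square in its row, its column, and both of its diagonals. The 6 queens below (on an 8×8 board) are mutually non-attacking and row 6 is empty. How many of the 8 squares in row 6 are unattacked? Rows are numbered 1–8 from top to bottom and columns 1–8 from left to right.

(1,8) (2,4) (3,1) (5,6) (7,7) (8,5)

(1,8) attacks row 6 at column 8 and diagonals 3.
(2,4) attacks row 6 at column 4 and diagonals 8.
(3,1) attacks row 6 at column 1 and diagonals 4.
(5,6) attacks row 6 at column 6 and diagonals 5, 7.
(7,7) attacks row 6 at column 7 and diagonals 6, 8.
(8,5) attacks row 6 at column 5 and diagonals 3, 7.
Attacked columns: {1, 3, 4, 5, 6, 7, 8}. Safe: {2}.

1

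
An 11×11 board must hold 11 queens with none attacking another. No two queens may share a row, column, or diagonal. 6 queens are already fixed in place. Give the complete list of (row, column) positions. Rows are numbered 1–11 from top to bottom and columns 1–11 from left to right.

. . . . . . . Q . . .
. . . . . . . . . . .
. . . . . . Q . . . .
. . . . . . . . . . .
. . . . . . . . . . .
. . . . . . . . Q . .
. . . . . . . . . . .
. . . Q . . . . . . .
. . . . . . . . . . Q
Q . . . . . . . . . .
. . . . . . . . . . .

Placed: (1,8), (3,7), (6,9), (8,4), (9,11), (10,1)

Row 2: attacked by (1,8)→{7,8,9}; (3,7)→{6,7,8}; (6,9)→{5,9}; (8,4)→{4,10}; (9,11)→{4,11}; (10,1)→{1,9}. Safe: 2, 3. Place at column 3.
Row 4: attacked by (1,8)→{5,8,11}; (2,3)→{1,3,5}; (3,7)→{6,7,8}; (6,9)→{7,9,11}; (8,4)→{4,8}; (9,11)→{6,11}; (10,1)→{1,7}. Safe: 2, 10. Place at column 10.
Row 5: attacked by (1,8)→{4,8}; (2,3)→{3,6}; (3,7)→{5,7,9}; (4,10)→{9,10,11}; (6,9)→{8,9,10}; (8,4)→{1,4,7}; (9,11)→{7,11}; (10,1)→{1,6}. Safe: 2. Place at column 2.
Row 7: attacked by (1,8)→{2,8}; (2,3)→{3,8}; (3,7)→{3,7,11}; (4,10)→{7,10}; (5,2)→{2,4}; (6,9)→{8,9,10}; (8,4)→{3,4,5}; (9,11)→{9,11}; (10,1)→{1,4}. Safe: 6. Place at column 6.
Row 11: attacked by (1,8)→{8}; (2,3)→{3}; (3,7)→{7}; (4,10)→{3,10}; (5,2)→{2,8}; (6,9)→{4,9}; (7,6)→{2,6,10}; (8,4)→{1,4,7}; (9,11)→{9,11}; (10,1)→{1,2}. Safe: 5. Place at column 5.
Columns [8, 3, 7, 10, 2, 9, 6, 4, 11, 1, 5], r−c [-7, -1, -4, -6, 3, -3, 1, 4, -2, 9, 6], r+c [9, 5, 10, 14, 7, 15, 13, 12, 20, 11, 16] are all distinct, so no two queens attack.

(1,8) (2,3) (3,7) (4,10) (5,2) (6,9) (7,6) (8,4) (9,11) (10,1) (11,5)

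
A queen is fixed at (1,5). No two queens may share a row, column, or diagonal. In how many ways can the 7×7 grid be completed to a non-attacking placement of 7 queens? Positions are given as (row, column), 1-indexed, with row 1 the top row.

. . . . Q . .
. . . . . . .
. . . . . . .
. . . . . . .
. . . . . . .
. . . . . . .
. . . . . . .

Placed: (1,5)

6

Branch on row 2: col 1 → 2; col 2 → 1; col 3 → 1; col 7 → 2.
Sum: 2 + 1 + 1 + 2 = 6.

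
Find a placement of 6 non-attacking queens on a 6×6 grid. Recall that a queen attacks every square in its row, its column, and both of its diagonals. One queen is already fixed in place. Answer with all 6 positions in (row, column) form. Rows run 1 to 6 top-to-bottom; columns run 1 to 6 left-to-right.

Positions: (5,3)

Row 1: attacked by (5,3)→{3}. Safe: 1, 2, 4, 5, 6. Place at column 2.
Row 2: attacked by (1,2)→{1,2,3}; (5,3)→{3,6}. Safe: 4, 5. Place at column 4.
Row 3: attacked by (1,2)→{2,4}; (2,4)→{3,4,5}; (5,3)→{1,3,5}. Safe: 6. Place at column 6.
Row 4: attacked by (1,2)→{2,5}; (2,4)→{2,4,6}; (3,6)→{5,6}; (5,3)→{2,3,4}. Safe: 1. Place at column 1.
Row 6: attacked by (1,2)→{2}; (2,4)→{4}; (3,6)→{3,6}; (4,1)→{1,3}; (5,3)→{2,3,4}. Safe: 5. Place at column 5.
Columns [2, 4, 6, 1, 3, 5], r−c [-1, -2, -3, 3, 2, 1], r+c [3, 6, 9, 5, 8, 11] are all distinct, so no two queens attack.

(1,2) (2,4) (3,6) (4,1) (5,3) (6,5)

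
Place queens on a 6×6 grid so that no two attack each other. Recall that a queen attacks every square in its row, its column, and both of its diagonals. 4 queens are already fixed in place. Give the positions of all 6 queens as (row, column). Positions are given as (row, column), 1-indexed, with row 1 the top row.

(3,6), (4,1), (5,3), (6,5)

(1,2) (2,4) (3,6) (4,1) (5,3) (6,5)

Row 1: attacked by (3,6)→{4,6}; (4,1)→{1,4}; (5,3)→{3}; (6,5)→{5}. Safe: 2. Place at column 2.
Row 2: attacked by (1,2)→{1,2,3}; (3,6)→{5,6}; (4,1)→{1,3}; (5,3)→{3,6}; (6,5)→{1,5}. Safe: 4. Place at column 4.
Columns [2, 4, 6, 1, 3, 5], r−c [-1, -2, -3, 3, 2, 1], r+c [3, 6, 9, 5, 8, 11] are all distinct, so no two queens attack.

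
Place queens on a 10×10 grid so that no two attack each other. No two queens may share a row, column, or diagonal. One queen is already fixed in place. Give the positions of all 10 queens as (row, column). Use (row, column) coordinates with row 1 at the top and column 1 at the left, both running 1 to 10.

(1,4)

(1,4) (2,7) (3,10) (4,3) (5,5) (6,8) (7,1) (8,9) (9,6) (10,2)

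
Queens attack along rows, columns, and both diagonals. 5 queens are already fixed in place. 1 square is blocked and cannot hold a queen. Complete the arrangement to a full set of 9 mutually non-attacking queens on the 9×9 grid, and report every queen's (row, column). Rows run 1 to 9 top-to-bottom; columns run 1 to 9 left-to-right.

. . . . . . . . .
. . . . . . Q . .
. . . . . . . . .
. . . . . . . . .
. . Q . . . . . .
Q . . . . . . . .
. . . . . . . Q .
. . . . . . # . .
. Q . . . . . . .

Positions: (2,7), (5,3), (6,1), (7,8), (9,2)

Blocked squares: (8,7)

(1,4) (2,7) (3,9) (4,6) (5,3) (6,1) (7,8) (8,5) (9,2)

Row 1: attacked by (2,7)→{6,7,8}; (5,3)→{3,7}; (6,1)→{1,6}; (7,8)→{2,8}; (9,2)→{2}. Safe: 4, 5, 9. Place at column 4.
Row 3: attacked by (1,4)→{2,4,6}; (2,7)→{6,7,8}; (5,3)→{1,3,5}; (6,1)→{1,4}; (7,8)→{4,8}; (9,2)→{2,8}. Safe: 9. Place at column 9.
Row 4: attacked by (1,4)→{1,4,7}; (2,7)→{5,7,9}; (3,9)→{8,9}; (5,3)→{2,3,4}; (6,1)→{1,3}; (7,8)→{5,8}; (9,2)→{2,7}. Safe: 6. Place at column 6.
Row 8: attacked by (1,4)→{4}; (2,7)→{1,7}; (3,9)→{4,9}; (4,6)→{2,6}; (5,3)→{3,6}; (6,1)→{1,3}; (7,8)→{7,8,9}; (9,2)→{1,2,3}. Blocked: 7. Safe: 5. Place at column 5.
Columns [4, 7, 9, 6, 3, 1, 8, 5, 2], r−c [-3, -5, -6, -2, 2, 5, -1, 3, 7], r+c [5, 9, 12, 10, 8, 7, 15, 13, 11] are all distinct, so no two queens attack.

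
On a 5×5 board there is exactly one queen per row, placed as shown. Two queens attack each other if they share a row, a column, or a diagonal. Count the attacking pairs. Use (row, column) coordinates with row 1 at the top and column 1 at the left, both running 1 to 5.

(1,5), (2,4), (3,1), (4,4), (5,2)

2

Same column: (2,4)–(4,4) (column 4).
Same diagonal: (1,5)–(2,4) (|1−2| = |5−4| = 1).
Total attacking pairs: 2.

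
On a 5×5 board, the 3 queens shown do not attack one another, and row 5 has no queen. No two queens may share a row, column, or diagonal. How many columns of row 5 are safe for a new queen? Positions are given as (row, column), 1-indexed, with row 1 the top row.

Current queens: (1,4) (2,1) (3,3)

(1,4) attacks row 5 at column 4.
(2,1) attacks row 5 at column 1 and diagonals 4.
(3,3) attacks row 5 at column 3 and diagonals 1, 5.
Attacked columns: {1, 3, 4, 5}. Safe: {2}.

1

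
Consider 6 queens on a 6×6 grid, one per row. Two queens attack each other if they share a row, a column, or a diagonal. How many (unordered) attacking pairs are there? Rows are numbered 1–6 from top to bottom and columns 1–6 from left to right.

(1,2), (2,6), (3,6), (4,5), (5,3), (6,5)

5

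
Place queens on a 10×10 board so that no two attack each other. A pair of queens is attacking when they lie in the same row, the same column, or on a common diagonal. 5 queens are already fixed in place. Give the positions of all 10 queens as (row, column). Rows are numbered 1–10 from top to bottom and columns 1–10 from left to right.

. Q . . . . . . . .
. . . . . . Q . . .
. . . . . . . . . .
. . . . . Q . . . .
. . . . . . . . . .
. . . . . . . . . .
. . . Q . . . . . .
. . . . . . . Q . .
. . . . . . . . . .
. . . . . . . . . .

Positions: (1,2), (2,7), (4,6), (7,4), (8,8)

Row 3: attacked by (1,2)→{2,4}; (2,7)→{6,7,8}; (4,6)→{5,6,7}; (7,4)→{4,8}; (8,8)→{3,8}. Safe: 1, 9, 10. Place at column 10.
Row 5: attacked by (1,2)→{2,6}; (2,7)→{4,7,10}; (3,10)→{8,10}; (4,6)→{5,6,7}; (7,4)→{2,4,6}; (8,8)→{5,8}. Safe: 1, 3, 9. Place at column 3.
Row 6: attacked by (1,2)→{2,7}; (2,7)→{3,7}; (3,10)→{7,10}; (4,6)→{4,6,8}; (5,3)→{2,3,4}; (7,4)→{3,4,5}; (8,8)→{6,8,10}. Safe: 1, 9. Place at column 1.
Row 9: attacked by (1,2)→{2,10}; (2,7)→{7}; (3,10)→{4,10}; (4,6)→{1,6}; (5,3)→{3,7}; (6,1)→{1,4}; (7,4)→{2,4,6}; (8,8)→{7,8,9}. Safe: 5. Place at column 5.
Row 10: attacked by (1,2)→{2}; (2,7)→{7}; (3,10)→{3,10}; (4,6)→{6}; (5,3)→{3,8}; (6,1)→{1,5}; (7,4)→{1,4,7}; (8,8)→{6,8,10}; (9,5)→{4,5,6}. Safe: 9. Place at column 9.
Columns [2, 7, 10, 6, 3, 1, 4, 8, 5, 9], r−c [-1, -5, -7, -2, 2, 5, 3, 0, 4, 1], r+c [3, 9, 13, 10, 8, 7, 11, 16, 14, 19] are all distinct, so no two queens attack.

(1,2) (2,7) (3,10) (4,6) (5,3) (6,1) (7,4) (8,8) (9,5) (10,9)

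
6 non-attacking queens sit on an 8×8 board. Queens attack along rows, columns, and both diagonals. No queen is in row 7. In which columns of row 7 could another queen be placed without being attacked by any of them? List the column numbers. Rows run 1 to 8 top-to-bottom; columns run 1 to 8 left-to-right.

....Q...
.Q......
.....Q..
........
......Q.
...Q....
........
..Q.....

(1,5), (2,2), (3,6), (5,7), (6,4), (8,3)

columns 1, 8

(1,5) attacks row 7 at column 5.
(2,2) attacks row 7 at column 2 and diagonals 7.
(3,6) attacks row 7 at column 6 and diagonals 2.
(5,7) attacks row 7 at column 7 and diagonals 5.
(6,4) attacks row 7 at column 4 and diagonals 3, 5.
(8,3) attacks row 7 at column 3 and diagonals 2, 4.
Attacked columns: {2, 3, 4, 5, 6, 7}. Safe: {1, 8}.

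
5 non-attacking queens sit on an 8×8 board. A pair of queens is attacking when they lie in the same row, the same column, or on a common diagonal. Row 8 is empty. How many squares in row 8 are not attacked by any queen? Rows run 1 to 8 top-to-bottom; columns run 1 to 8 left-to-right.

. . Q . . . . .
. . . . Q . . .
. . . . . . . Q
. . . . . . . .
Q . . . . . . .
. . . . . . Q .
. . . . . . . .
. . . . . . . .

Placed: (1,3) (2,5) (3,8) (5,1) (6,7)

(1,3) attacks row 8 at column 3.
(2,5) attacks row 8 at column 5.
(3,8) attacks row 8 at column 8 and diagonals 3.
(5,1) attacks row 8 at column 1 and diagonals 4.
(6,7) attacks row 8 at column 7 and diagonals 5.
Attacked columns: {1, 3, 4, 5, 7, 8}. Safe: {2, 6}.

2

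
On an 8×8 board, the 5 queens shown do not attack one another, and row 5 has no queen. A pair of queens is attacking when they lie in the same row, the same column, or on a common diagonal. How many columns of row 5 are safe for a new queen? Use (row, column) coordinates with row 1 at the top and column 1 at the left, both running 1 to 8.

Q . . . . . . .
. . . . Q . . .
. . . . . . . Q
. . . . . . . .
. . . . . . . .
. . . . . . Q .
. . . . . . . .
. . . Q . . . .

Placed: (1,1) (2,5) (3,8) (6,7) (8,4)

1

(1,1) attacks row 5 at column 1 and diagonals 5.
(2,5) attacks row 5 at column 5 and diagonals 2, 8.
(3,8) attacks row 5 at column 8 and diagonals 6.
(6,7) attacks row 5 at column 7 and diagonals 6, 8.
(8,4) attacks row 5 at column 4 and diagonals 1, 7.
Attacked columns: {1, 2, 4, 5, 6, 7, 8}. Safe: {3}.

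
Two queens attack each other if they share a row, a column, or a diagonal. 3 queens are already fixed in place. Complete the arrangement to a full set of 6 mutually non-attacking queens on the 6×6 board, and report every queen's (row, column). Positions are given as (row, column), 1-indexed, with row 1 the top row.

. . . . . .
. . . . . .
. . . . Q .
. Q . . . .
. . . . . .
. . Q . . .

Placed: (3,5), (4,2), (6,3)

(1,4) (2,1) (3,5) (4,2) (5,6) (6,3)

Row 1: attacked by (3,5)→{3,5}; (4,2)→{2,5}; (6,3)→{3}. Safe: 1, 4, 6. Place at column 4.
Row 2: attacked by (1,4)→{3,4,5}; (3,5)→{4,5,6}; (4,2)→{2,4}; (6,3)→{3}. Safe: 1. Place at column 1.
Row 5: attacked by (1,4)→{4}; (2,1)→{1,4}; (3,5)→{3,5}; (4,2)→{1,2,3}; (6,3)→{2,3,4}. Safe: 6. Place at column 6.
Columns [4, 1, 5, 2, 6, 3], r−c [-3, 1, -2, 2, -1, 3], r+c [5, 3, 8, 6, 11, 9] are all distinct, so no two queens attack.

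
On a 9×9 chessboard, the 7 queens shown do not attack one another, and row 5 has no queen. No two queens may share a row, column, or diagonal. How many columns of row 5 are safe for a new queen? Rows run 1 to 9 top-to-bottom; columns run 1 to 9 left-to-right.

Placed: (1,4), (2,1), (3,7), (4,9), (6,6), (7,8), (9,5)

2

(1,4) attacks row 5 at column 4 and diagonals 8.
(2,1) attacks row 5 at column 1 and diagonals 4.
(3,7) attacks row 5 at column 7 and diagonals 5, 9.
(4,9) attacks row 5 at column 9 and diagonals 8.
(6,6) attacks row 5 at column 6 and diagonals 5, 7.
(7,8) attacks row 5 at column 8 and diagonals 6.
(9,5) attacks row 5 at column 5 and diagonals 1, 9.
Attacked columns: {1, 4, 5, 6, 7, 8, 9}. Safe: {2, 3}.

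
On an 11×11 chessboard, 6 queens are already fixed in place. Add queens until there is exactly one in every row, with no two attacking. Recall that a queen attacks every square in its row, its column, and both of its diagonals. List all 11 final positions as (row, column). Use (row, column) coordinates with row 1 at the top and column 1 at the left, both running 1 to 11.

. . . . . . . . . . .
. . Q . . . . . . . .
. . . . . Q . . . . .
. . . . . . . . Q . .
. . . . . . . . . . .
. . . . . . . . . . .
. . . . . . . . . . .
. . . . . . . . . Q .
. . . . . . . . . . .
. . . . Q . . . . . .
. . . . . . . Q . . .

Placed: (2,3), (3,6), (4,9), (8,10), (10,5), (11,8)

(1,11) (2,3) (3,6) (4,9) (5,1) (6,4) (7,7) (8,10) (9,2) (10,5) (11,8)

Row 1: attacked by (2,3)→{2,3,4}; (3,6)→{4,6,8}; (4,9)→{6,9}; (8,10)→{3,10}; (10,5)→{5}; (11,8)→{8}. Safe: 1, 7, 11. Place at column 11.
Row 5: attacked by (1,11)→{7,11}; (2,3)→{3,6}; (3,6)→{4,6,8}; (4,9)→{8,9,10}; (8,10)→{7,10}; (10,5)→{5,10}; (11,8)→{2,8}. Safe: 1. Place at column 1.
Row 6: attacked by (1,11)→{6,11}; (2,3)→{3,7}; (3,6)→{3,6,9}; (4,9)→{7,9,11}; (5,1)→{1,2}; (8,10)→{8,10}; (10,5)→{1,5,9}; (11,8)→{3,8}. Safe: 4. Place at column 4.
Row 7: attacked by (1,11)→{5,11}; (2,3)→{3,8}; (3,6)→{2,6,10}; (4,9)→{6,9}; (5,1)→{1,3}; (6,4)→{3,4,5}; (8,10)→{9,10,11}; (10,5)→{2,5,8}; (11,8)→{4,8}. Safe: 7. Place at column 7.
Row 9: attacked by (1,11)→{3,11}; (2,3)→{3,10}; (3,6)→{6}; (4,9)→{4,9}; (5,1)→{1,5}; (6,4)→{1,4,7}; (7,7)→{5,7,9}; (8,10)→{9,10,11}; (10,5)→{4,5,6}; (11,8)→{6,8,10}. Safe: 2. Place at column 2.
Columns [11, 3, 6, 9, 1, 4, 7, 10, 2, 5, 8], r−c [-10, -1, -3, -5, 4, 2, 0, -2, 7, 5, 3], r+c [12, 5, 9, 13, 6, 10, 14, 18, 11, 15, 19] are all distinct, so no two queens attack.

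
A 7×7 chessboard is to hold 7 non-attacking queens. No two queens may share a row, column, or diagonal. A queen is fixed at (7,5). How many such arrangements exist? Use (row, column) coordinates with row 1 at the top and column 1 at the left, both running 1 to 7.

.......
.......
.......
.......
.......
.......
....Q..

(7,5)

6

Branch on row 1: col 1 → 1; col 2 → 1; col 3 → 2; col 4 → 1; col 6 → 0; col 7 → 1.
Sum: 1 + 1 + 2 + 1 + 0 + 1 = 6.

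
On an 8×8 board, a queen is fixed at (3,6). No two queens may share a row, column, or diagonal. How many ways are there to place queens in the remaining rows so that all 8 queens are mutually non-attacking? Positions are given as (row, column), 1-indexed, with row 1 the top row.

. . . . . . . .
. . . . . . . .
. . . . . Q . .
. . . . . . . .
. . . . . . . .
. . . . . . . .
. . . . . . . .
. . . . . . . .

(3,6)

Branch on row 1: col 1 → 0; col 2 → 2; col 3 → 0; col 5 → 1; col 7 → 1.
Sum: 0 + 2 + 0 + 1 + 1 = 4.

4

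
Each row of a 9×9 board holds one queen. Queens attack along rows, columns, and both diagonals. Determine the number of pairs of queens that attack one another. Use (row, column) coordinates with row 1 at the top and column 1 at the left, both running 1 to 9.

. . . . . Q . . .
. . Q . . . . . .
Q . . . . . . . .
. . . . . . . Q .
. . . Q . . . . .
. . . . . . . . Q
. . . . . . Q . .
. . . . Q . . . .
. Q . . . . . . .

0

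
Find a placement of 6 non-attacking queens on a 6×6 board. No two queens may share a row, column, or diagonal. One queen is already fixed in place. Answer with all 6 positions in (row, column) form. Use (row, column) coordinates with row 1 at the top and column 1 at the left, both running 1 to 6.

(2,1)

Row 1: attacked by (2,1)→{1,2}. Safe: 3, 4, 5, 6. Place at column 4.
Row 3: attacked by (1,4)→{2,4,6}; (2,1)→{1,2}. Safe: 3, 5. Place at column 5.
Row 4: attacked by (1,4)→{1,4}; (2,1)→{1,3}; (3,5)→{4,5,6}. Safe: 2. Place at column 2.
Row 5: attacked by (1,4)→{4}; (2,1)→{1,4}; (3,5)→{3,5}; (4,2)→{1,2,3}. Safe: 6. Place at column 6.
Row 6: attacked by (1,4)→{4}; (2,1)→{1,5}; (3,5)→{2,5}; (4,2)→{2,4}; (5,6)→{5,6}. Safe: 3. Place at column 3.
Columns [4, 1, 5, 2, 6, 3], r−c [-3, 1, -2, 2, -1, 3], r+c [5, 3, 8, 6, 11, 9] are all distinct, so no two queens attack.

(1,4) (2,1) (3,5) (4,2) (5,6) (6,3)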